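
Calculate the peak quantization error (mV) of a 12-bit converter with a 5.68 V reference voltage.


The maximum quantization error is +/- LSB/2.
LSB = Vref / 2^n = 5.68 / 4096 = 0.00138672 V
Max error = LSB / 2 = 0.00138672 / 2 = 0.00069336 V
Max error = 0.6934 mV

0.6934 mV


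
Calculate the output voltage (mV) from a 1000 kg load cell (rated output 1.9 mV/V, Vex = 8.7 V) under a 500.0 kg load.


Vout = rated_output * Vex * (load / capacity).
Vout = 1.9 * 8.7 * (500.0 / 1000)
Vout = 1.9 * 8.7 * 0.5
Vout = 8.265 mV

8.265 mV


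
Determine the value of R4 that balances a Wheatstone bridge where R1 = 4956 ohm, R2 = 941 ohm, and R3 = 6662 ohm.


At balance: R1*R4 = R2*R3, so R4 = R2*R3/R1.
R4 = 941 * 6662 / 4956
R4 = 6268942 / 4956
R4 = 1264.92 ohm

1264.92 ohm


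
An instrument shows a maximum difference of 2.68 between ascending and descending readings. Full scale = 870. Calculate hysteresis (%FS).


Hysteresis = (max difference / full scale) * 100%.
H = (2.68 / 870) * 100
H = 0.308 %FS

0.308 %FS


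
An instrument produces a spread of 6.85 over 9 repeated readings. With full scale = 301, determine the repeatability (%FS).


Repeatability = (spread / full scale) * 100%.
R = (6.85 / 301) * 100
R = 2.276 %FS

2.276 %FS


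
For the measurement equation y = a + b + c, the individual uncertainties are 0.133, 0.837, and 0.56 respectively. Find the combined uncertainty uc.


For a sum of independent quantities, uc = sqrt(u1^2 + u2^2 + u3^2).
uc = sqrt(0.133^2 + 0.837^2 + 0.56^2)
uc = sqrt(0.017689 + 0.700569 + 0.3136)
uc = 1.0158

1.0158


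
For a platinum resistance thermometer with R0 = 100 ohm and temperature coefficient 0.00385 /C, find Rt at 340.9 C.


The RTD equation: Rt = R0 * (1 + alpha * T).
Rt = 100 * (1 + 0.00385 * 340.9)
Rt = 100 * (1 + 1.312465)
Rt = 100 * 2.312465
Rt = 231.246 ohm

231.246 ohm


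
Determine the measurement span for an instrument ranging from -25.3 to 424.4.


Span = upper range - lower range.
Span = 424.4 - (-25.3)
Span = 449.7

449.7


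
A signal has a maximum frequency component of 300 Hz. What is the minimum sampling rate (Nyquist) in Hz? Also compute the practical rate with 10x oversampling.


By Nyquist theorem, fs_min = 2 * fmax.
fs_min = 2 * 300 = 600 Hz
Practical rate = 10 * fs_min = 10 * 600 = 6000 Hz

fs_min = 600 Hz, fs_practical = 6000 Hz


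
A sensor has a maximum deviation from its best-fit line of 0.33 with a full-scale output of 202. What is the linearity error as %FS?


Linearity error = (max deviation / full scale) * 100%.
Linearity = (0.33 / 202) * 100
Linearity = 0.163 %FS

0.163 %FS


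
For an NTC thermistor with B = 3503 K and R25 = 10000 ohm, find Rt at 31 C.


NTC thermistor equation: Rt = R25 * exp(B * (1/T - 1/T25)).
T in Kelvin: 304.15 K, T25 = 298.15 K
1/T - 1/T25 = 1/304.15 - 1/298.15 = -6.617e-05
B * (1/T - 1/T25) = 3503 * -6.617e-05 = -0.2318
Rt = 10000 * exp(-0.2318) = 7931.2 ohm

7931.2 ohm


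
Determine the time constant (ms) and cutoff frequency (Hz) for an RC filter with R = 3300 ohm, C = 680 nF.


Time constant: tau = R * C.
tau = 3300 * 6.80e-07 = 0.002244 s
tau = 2.244 ms
Cutoff frequency: fc = 1 / (2*pi*R*C).
fc = 1 / (2*pi*0.002244) = 70.92 Hz

tau = 2.244 ms, fc = 70.92 Hz


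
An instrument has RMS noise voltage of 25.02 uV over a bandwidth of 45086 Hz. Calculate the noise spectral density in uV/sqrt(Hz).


Noise spectral density = Vrms / sqrt(BW).
NSD = 25.02 / sqrt(45086)
NSD = 25.02 / 212.3346
NSD = 0.1178 uV/sqrt(Hz)

0.1178 uV/sqrt(Hz)


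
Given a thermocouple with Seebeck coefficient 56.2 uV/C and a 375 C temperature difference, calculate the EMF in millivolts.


The thermocouple output V = sensitivity * dT.
V = 56.2 uV/C * 375 C
V = 21075.0 uV
V = 21.075 mV

21.075 mV


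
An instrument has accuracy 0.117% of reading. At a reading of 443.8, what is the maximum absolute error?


Absolute error = (accuracy% / 100) * reading.
Error = (0.117 / 100) * 443.8
Error = 0.00117 * 443.8
Error = 0.5192

0.5192


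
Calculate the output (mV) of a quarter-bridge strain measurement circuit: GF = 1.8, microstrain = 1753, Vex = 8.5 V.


Quarter bridge output: Vout = (GF * epsilon * Vex) / 4.
Vout = (1.8 * 1753e-6 * 8.5) / 4
Vout = 0.0268209 / 4 V
Vout = 0.00670523 V = 6.7052 mV

6.7052 mV


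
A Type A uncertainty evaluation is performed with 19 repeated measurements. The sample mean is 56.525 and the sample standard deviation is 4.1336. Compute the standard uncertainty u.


The standard uncertainty for Type A evaluation is u = s / sqrt(n).
u = 4.1336 / sqrt(19)
u = 4.1336 / 4.3589
u = 0.9483

0.9483


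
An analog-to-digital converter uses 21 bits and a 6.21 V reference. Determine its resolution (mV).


The resolution (LSB) of an ADC is Vref / 2^n.
LSB = 6.21 / 2^21
LSB = 6.21 / 2097152
LSB = 2.96e-06 V = 0.00296116 mV

0.00296116 mV


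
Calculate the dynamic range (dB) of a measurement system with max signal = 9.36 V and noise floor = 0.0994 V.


Dynamic range = 20 * log10(Vmax / Vnoise).
DR = 20 * log10(9.36 / 0.0994)
DR = 20 * log10(94.16)
DR = 39.48 dB

39.48 dB


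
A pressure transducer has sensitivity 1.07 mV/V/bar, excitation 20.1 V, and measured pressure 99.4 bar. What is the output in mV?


Output = sensitivity * Vex * P.
Vout = 1.07 * 20.1 * 99.4
Vout = 21.507 * 99.4
Vout = 2137.8 mV

2137.8 mV


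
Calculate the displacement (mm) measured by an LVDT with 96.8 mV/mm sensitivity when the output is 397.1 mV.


Displacement = Vout / sensitivity.
d = 397.1 / 96.8
d = 4.102 mm

4.102 mm


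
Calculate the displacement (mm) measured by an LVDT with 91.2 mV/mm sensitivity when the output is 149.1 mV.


Displacement = Vout / sensitivity.
d = 149.1 / 91.2
d = 1.635 mm

1.635 mm


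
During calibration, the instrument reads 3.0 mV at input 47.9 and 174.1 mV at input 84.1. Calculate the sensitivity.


Sensitivity = (y2 - y1) / (x2 - x1).
S = (174.1 - 3.0) / (84.1 - 47.9)
S = 171.1 / 36.2
S = 4.7265 mV/unit

4.7265 mV/unit


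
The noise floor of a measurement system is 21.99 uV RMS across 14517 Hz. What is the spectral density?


Noise spectral density = Vrms / sqrt(BW).
NSD = 21.99 / sqrt(14517)
NSD = 21.99 / 120.4865
NSD = 0.1825 uV/sqrt(Hz)

0.1825 uV/sqrt(Hz)


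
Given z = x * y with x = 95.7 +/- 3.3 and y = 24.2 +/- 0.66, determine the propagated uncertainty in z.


For a product z = x*y, the relative uncertainty is:
uz/z = sqrt((ux/x)^2 + (uy/y)^2)
Relative uncertainties: ux/x = 3.3/95.7 = 0.034483
uy/y = 0.66/24.2 = 0.027273
z = 95.7 * 24.2 = 2315.9
uz = 2315.9 * sqrt(0.034483^2 + 0.027273^2) = 101.819

101.819


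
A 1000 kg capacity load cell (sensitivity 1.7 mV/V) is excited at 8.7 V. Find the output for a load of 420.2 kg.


Vout = rated_output * Vex * (load / capacity).
Vout = 1.7 * 8.7 * (420.2 / 1000)
Vout = 1.7 * 8.7 * 0.4202
Vout = 6.215 mV

6.215 mV


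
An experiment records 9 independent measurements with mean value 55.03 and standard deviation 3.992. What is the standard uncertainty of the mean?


The standard uncertainty for Type A evaluation is u = s / sqrt(n).
u = 3.992 / sqrt(9)
u = 3.992 / 3.0
u = 1.3307

1.3307


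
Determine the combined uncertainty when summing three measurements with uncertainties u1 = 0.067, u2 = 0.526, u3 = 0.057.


For a sum of independent quantities, uc = sqrt(u1^2 + u2^2 + u3^2).
uc = sqrt(0.067^2 + 0.526^2 + 0.057^2)
uc = sqrt(0.004489 + 0.276676 + 0.003249)
uc = 0.5333

0.5333


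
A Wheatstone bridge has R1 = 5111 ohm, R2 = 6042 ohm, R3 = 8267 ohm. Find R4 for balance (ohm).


At balance: R1*R4 = R2*R3, so R4 = R2*R3/R1.
R4 = 6042 * 8267 / 5111
R4 = 49949214 / 5111
R4 = 9772.88 ohm

9772.88 ohm


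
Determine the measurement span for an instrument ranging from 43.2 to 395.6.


Span = upper range - lower range.
Span = 395.6 - (43.2)
Span = 352.4

352.4


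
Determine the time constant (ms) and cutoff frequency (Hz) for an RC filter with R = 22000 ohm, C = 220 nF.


Time constant: tau = R * C.
tau = 22000 * 2.20e-07 = 0.00484 s
tau = 4.84 ms
Cutoff frequency: fc = 1 / (2*pi*R*C).
fc = 1 / (2*pi*0.00484) = 32.88 Hz

tau = 4.84 ms, fc = 32.88 Hz


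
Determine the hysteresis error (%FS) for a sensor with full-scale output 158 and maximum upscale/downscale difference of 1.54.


Hysteresis = (max difference / full scale) * 100%.
H = (1.54 / 158) * 100
H = 0.975 %FS

0.975 %FS


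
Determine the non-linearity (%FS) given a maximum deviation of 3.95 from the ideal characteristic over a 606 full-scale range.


Linearity error = (max deviation / full scale) * 100%.
Linearity = (3.95 / 606) * 100
Linearity = 0.652 %FS

0.652 %FS


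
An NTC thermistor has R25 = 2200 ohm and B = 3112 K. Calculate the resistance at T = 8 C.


NTC thermistor equation: Rt = R25 * exp(B * (1/T - 1/T25)).
T in Kelvin: 281.15 K, T25 = 298.15 K
1/T - 1/T25 = 1/281.15 - 1/298.15 = 0.0002028
B * (1/T - 1/T25) = 3112 * 0.0002028 = 0.6311
Rt = 2200 * exp(0.6311) = 4135.4 ohm

4135.4 ohm


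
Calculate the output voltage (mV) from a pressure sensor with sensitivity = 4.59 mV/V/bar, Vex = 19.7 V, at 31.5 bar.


Output = sensitivity * Vex * P.
Vout = 4.59 * 19.7 * 31.5
Vout = 90.423 * 31.5
Vout = 2848.32 mV

2848.32 mV


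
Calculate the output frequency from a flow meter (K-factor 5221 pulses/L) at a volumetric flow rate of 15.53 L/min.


Frequency = K * Q / 60 (converting L/min to L/s).
f = 5221 * 15.53 / 60
f = 81082.13 / 60
f = 1351.37 Hz

1351.37 Hz


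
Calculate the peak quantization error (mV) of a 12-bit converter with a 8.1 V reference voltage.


The maximum quantization error is +/- LSB/2.
LSB = Vref / 2^n = 8.1 / 4096 = 0.00197754 V
Max error = LSB / 2 = 0.00197754 / 2 = 0.00098877 V
Max error = 0.9888 mV

0.9888 mV


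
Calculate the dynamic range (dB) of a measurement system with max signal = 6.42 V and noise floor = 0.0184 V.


Dynamic range = 20 * log10(Vmax / Vnoise).
DR = 20 * log10(6.42 / 0.0184)
DR = 20 * log10(348.91)
DR = 50.85 dB

50.85 dB


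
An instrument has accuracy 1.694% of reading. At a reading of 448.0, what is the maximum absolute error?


Absolute error = (accuracy% / 100) * reading.
Error = (1.694 / 100) * 448.0
Error = 0.01694 * 448.0
Error = 7.5891

7.5891


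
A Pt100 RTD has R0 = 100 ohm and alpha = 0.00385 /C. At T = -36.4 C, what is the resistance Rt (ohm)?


The RTD equation: Rt = R0 * (1 + alpha * T).
Rt = 100 * (1 + 0.00385 * -36.4)
Rt = 100 * (1 + -0.14014)
Rt = 100 * 0.85986
Rt = 85.986 ohm

85.986 ohm


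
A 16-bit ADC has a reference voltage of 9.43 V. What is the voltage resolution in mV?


The resolution (LSB) of an ADC is Vref / 2^n.
LSB = 9.43 / 2^16
LSB = 9.43 / 65536
LSB = 0.00014389 V = 0.14389038 mV

0.14389038 mV


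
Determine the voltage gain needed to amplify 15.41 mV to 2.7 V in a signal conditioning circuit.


Gain = Vout / Vin (converting to same units).
G = 2.7 V / 15.41 mV
G = 2700.0 mV / 15.41 mV
G = 175.21

175.21


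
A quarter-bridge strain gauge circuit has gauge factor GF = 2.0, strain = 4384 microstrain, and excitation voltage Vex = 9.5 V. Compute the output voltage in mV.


Quarter bridge output: Vout = (GF * epsilon * Vex) / 4.
Vout = (2.0 * 4384e-6 * 9.5) / 4
Vout = 0.083296 / 4 V
Vout = 0.020824 V = 20.824 mV

20.824 mV


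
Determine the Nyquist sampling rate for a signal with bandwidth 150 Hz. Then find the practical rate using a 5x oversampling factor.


By Nyquist theorem, fs_min = 2 * fmax.
fs_min = 2 * 150 = 300 Hz
Practical rate = 5 * fs_min = 5 * 300 = 1500 Hz

fs_min = 300 Hz, fs_practical = 1500 Hz


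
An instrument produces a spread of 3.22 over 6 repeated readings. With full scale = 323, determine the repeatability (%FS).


Repeatability = (spread / full scale) * 100%.
R = (3.22 / 323) * 100
R = 0.997 %FS

0.997 %FS


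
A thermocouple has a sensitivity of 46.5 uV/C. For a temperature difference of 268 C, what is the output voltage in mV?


The thermocouple output V = sensitivity * dT.
V = 46.5 uV/C * 268 C
V = 12462.0 uV
V = 12.462 mV

12.462 mV


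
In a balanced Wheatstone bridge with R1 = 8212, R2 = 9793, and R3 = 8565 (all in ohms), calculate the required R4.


At balance: R1*R4 = R2*R3, so R4 = R2*R3/R1.
R4 = 9793 * 8565 / 8212
R4 = 83877045 / 8212
R4 = 10213.96 ohm

10213.96 ohm


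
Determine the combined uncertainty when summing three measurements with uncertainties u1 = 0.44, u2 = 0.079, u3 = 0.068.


For a sum of independent quantities, uc = sqrt(u1^2 + u2^2 + u3^2).
uc = sqrt(0.44^2 + 0.079^2 + 0.068^2)
uc = sqrt(0.1936 + 0.006241 + 0.004624)
uc = 0.4522

0.4522


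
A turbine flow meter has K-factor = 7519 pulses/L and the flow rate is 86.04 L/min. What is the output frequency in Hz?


Frequency = K * Q / 60 (converting L/min to L/s).
f = 7519 * 86.04 / 60
f = 646934.76 / 60
f = 10782.25 Hz

10782.25 Hz


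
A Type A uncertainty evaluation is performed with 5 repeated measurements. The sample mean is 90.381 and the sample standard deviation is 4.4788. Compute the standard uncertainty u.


The standard uncertainty for Type A evaluation is u = s / sqrt(n).
u = 4.4788 / sqrt(5)
u = 4.4788 / 2.2361
u = 2.003

2.003


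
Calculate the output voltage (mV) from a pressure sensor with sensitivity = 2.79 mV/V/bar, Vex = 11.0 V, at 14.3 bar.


Output = sensitivity * Vex * P.
Vout = 2.79 * 11.0 * 14.3
Vout = 30.69 * 14.3
Vout = 438.87 mV

438.87 mV


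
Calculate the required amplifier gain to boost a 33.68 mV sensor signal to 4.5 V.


Gain = Vout / Vin (converting to same units).
G = 4.5 V / 33.68 mV
G = 4500.0 mV / 33.68 mV
G = 133.61

133.61


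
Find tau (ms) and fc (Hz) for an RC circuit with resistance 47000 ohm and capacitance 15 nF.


Time constant: tau = R * C.
tau = 47000 * 1.50e-08 = 0.000705 s
tau = 0.705 ms
Cutoff frequency: fc = 1 / (2*pi*R*C).
fc = 1 / (2*pi*0.000705) = 225.75 Hz

tau = 0.705 ms, fc = 225.75 Hz


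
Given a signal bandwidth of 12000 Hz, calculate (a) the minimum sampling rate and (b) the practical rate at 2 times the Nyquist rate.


By Nyquist theorem, fs_min = 2 * fmax.
fs_min = 2 * 12000 = 24000 Hz
Practical rate = 2 * fs_min = 2 * 24000 = 48000 Hz

fs_min = 24000 Hz, fs_practical = 48000 Hz


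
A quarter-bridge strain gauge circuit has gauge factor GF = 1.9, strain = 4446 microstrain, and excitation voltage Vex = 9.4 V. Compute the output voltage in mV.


Quarter bridge output: Vout = (GF * epsilon * Vex) / 4.
Vout = (1.9 * 4446e-6 * 9.4) / 4
Vout = 0.07940556 / 4 V
Vout = 0.01985139 V = 19.8514 mV

19.8514 mV


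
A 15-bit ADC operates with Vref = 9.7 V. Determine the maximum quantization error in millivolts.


The maximum quantization error is +/- LSB/2.
LSB = Vref / 2^n = 9.7 / 32768 = 0.00029602 V
Max error = LSB / 2 = 0.00029602 / 2 = 0.00014801 V
Max error = 0.148 mV

0.148 mV


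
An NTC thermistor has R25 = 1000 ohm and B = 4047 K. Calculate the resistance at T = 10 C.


NTC thermistor equation: Rt = R25 * exp(B * (1/T - 1/T25)).
T in Kelvin: 283.15 K, T25 = 298.15 K
1/T - 1/T25 = 1/283.15 - 1/298.15 = 0.00017768
B * (1/T - 1/T25) = 4047 * 0.00017768 = 0.7191
Rt = 1000 * exp(0.7191) = 2052.5 ohm

2052.5 ohm


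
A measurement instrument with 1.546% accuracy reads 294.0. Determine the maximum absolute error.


Absolute error = (accuracy% / 100) * reading.
Error = (1.546 / 100) * 294.0
Error = 0.01546 * 294.0
Error = 4.5452

4.5452


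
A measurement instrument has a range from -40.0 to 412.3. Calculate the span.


Span = upper range - lower range.
Span = 412.3 - (-40.0)
Span = 452.3

452.3


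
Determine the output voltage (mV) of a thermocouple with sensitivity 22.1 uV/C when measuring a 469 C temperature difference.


The thermocouple output V = sensitivity * dT.
V = 22.1 uV/C * 469 C
V = 10364.9 uV
V = 10.365 mV

10.365 mV


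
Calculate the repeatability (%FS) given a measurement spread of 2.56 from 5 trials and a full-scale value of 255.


Repeatability = (spread / full scale) * 100%.
R = (2.56 / 255) * 100
R = 1.004 %FS

1.004 %FS


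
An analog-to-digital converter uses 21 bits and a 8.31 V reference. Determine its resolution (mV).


The resolution (LSB) of an ADC is Vref / 2^n.
LSB = 8.31 / 2^21
LSB = 8.31 / 2097152
LSB = 3.96e-06 V = 0.00396252 mV

0.00396252 mV


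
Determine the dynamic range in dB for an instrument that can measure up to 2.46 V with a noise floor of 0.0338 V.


Dynamic range = 20 * log10(Vmax / Vnoise).
DR = 20 * log10(2.46 / 0.0338)
DR = 20 * log10(72.78)
DR = 37.24 dB

37.24 dB


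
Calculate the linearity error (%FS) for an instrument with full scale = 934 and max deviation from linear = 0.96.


Linearity error = (max deviation / full scale) * 100%.
Linearity = (0.96 / 934) * 100
Linearity = 0.103 %FS

0.103 %FS


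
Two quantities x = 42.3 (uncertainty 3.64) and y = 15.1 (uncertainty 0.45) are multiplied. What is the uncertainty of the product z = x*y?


For a product z = x*y, the relative uncertainty is:
uz/z = sqrt((ux/x)^2 + (uy/y)^2)
Relative uncertainties: ux/x = 3.64/42.3 = 0.086052
uy/y = 0.45/15.1 = 0.029801
z = 42.3 * 15.1 = 638.7
uz = 638.7 * sqrt(0.086052^2 + 0.029801^2) = 58.167

58.167


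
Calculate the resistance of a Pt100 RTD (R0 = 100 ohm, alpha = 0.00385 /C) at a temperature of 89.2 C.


The RTD equation: Rt = R0 * (1 + alpha * T).
Rt = 100 * (1 + 0.00385 * 89.2)
Rt = 100 * (1 + 0.34342)
Rt = 100 * 1.34342
Rt = 134.342 ohm

134.342 ohm


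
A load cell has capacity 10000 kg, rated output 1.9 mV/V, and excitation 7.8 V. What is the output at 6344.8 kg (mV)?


Vout = rated_output * Vex * (load / capacity).
Vout = 1.9 * 7.8 * (6344.8 / 10000)
Vout = 1.9 * 7.8 * 0.63448
Vout = 9.403 mV

9.403 mV


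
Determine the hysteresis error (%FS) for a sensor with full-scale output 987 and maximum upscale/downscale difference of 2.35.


Hysteresis = (max difference / full scale) * 100%.
H = (2.35 / 987) * 100
H = 0.238 %FS

0.238 %FS


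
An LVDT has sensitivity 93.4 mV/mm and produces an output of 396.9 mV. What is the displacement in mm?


Displacement = Vout / sensitivity.
d = 396.9 / 93.4
d = 4.249 mm

4.249 mm


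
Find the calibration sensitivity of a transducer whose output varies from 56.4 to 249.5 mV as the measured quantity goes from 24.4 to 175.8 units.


Sensitivity = (y2 - y1) / (x2 - x1).
S = (249.5 - 56.4) / (175.8 - 24.4)
S = 193.1 / 151.4
S = 1.2754 mV/unit

1.2754 mV/unit


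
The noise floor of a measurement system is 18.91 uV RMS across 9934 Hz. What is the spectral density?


Noise spectral density = Vrms / sqrt(BW).
NSD = 18.91 / sqrt(9934)
NSD = 18.91 / 99.6695
NSD = 0.1897 uV/sqrt(Hz)

0.1897 uV/sqrt(Hz)


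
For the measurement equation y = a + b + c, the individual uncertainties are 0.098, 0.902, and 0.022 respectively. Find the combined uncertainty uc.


For a sum of independent quantities, uc = sqrt(u1^2 + u2^2 + u3^2).
uc = sqrt(0.098^2 + 0.902^2 + 0.022^2)
uc = sqrt(0.009604 + 0.813604 + 0.000484)
uc = 0.9076

0.9076


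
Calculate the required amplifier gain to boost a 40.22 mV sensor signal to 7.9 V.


Gain = Vout / Vin (converting to same units).
G = 7.9 V / 40.22 mV
G = 7900.0 mV / 40.22 mV
G = 196.42

196.42


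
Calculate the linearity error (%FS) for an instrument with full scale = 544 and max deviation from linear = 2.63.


Linearity error = (max deviation / full scale) * 100%.
Linearity = (2.63 / 544) * 100
Linearity = 0.483 %FS

0.483 %FS


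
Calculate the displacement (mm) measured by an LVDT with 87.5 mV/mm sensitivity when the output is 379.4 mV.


Displacement = Vout / sensitivity.
d = 379.4 / 87.5
d = 4.336 mm

4.336 mm


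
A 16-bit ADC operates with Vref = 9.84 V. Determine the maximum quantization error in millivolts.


The maximum quantization error is +/- LSB/2.
LSB = Vref / 2^n = 9.84 / 65536 = 0.00015015 V
Max error = LSB / 2 = 0.00015015 / 2 = 7.507e-05 V
Max error = 0.0751 mV

0.0751 mV


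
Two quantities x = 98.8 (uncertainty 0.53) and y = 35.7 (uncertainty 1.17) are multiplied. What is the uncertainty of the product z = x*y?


For a product z = x*y, the relative uncertainty is:
uz/z = sqrt((ux/x)^2 + (uy/y)^2)
Relative uncertainties: ux/x = 0.53/98.8 = 0.005364
uy/y = 1.17/35.7 = 0.032773
z = 98.8 * 35.7 = 3527.2
uz = 3527.2 * sqrt(0.005364^2 + 0.032773^2) = 117.134

117.134


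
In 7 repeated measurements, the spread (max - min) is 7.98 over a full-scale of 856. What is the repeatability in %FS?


Repeatability = (spread / full scale) * 100%.
R = (7.98 / 856) * 100
R = 0.932 %FS

0.932 %FS


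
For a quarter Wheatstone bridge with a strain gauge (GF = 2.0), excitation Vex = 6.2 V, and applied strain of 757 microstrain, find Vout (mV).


Quarter bridge output: Vout = (GF * epsilon * Vex) / 4.
Vout = (2.0 * 757e-6 * 6.2) / 4
Vout = 0.0093868 / 4 V
Vout = 0.0023467 V = 2.3467 mV

2.3467 mV


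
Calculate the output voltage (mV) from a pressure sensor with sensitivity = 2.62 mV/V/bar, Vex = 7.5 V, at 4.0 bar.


Output = sensitivity * Vex * P.
Vout = 2.62 * 7.5 * 4.0
Vout = 19.65 * 4.0
Vout = 78.6 mV

78.6 mV


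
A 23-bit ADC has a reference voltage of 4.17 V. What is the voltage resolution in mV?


The resolution (LSB) of an ADC is Vref / 2^n.
LSB = 4.17 / 2^23
LSB = 4.17 / 8388608
LSB = 5e-07 V = 0.0004971 mV

0.0004971 mV


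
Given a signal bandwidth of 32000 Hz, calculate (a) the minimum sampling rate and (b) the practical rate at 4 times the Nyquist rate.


By Nyquist theorem, fs_min = 2 * fmax.
fs_min = 2 * 32000 = 64000 Hz
Practical rate = 4 * fs_min = 4 * 64000 = 256000 Hz

fs_min = 64000 Hz, fs_practical = 256000 Hz


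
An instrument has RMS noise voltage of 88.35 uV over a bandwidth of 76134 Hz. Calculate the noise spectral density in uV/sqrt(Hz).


Noise spectral density = Vrms / sqrt(BW).
NSD = 88.35 / sqrt(76134)
NSD = 88.35 / 275.9239
NSD = 0.3202 uV/sqrt(Hz)

0.3202 uV/sqrt(Hz)


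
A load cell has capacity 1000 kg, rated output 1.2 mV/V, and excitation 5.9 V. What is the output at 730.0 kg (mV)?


Vout = rated_output * Vex * (load / capacity).
Vout = 1.2 * 5.9 * (730.0 / 1000)
Vout = 1.2 * 5.9 * 0.73
Vout = 5.168 mV

5.168 mV


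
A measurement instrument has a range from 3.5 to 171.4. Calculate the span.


Span = upper range - lower range.
Span = 171.4 - (3.5)
Span = 167.9

167.9


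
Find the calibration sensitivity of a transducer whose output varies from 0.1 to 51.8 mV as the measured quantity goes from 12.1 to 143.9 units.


Sensitivity = (y2 - y1) / (x2 - x1).
S = (51.8 - 0.1) / (143.9 - 12.1)
S = 51.7 / 131.8
S = 0.3923 mV/unit

0.3923 mV/unit


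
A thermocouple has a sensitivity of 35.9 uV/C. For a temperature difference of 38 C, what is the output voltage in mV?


The thermocouple output V = sensitivity * dT.
V = 35.9 uV/C * 38 C
V = 1364.2 uV
V = 1.364 mV

1.364 mV


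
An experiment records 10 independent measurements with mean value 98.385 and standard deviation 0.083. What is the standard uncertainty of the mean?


The standard uncertainty for Type A evaluation is u = s / sqrt(n).
u = 0.083 / sqrt(10)
u = 0.083 / 3.1623
u = 0.0262

0.0262


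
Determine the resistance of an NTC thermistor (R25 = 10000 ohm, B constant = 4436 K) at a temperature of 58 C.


NTC thermistor equation: Rt = R25 * exp(B * (1/T - 1/T25)).
T in Kelvin: 331.15 K, T25 = 298.15 K
1/T - 1/T25 = 1/331.15 - 1/298.15 = -0.00033424
B * (1/T - 1/T25) = 4436 * -0.00033424 = -1.4827
Rt = 10000 * exp(-1.4827) = 2270.3 ohm

2270.3 ohm


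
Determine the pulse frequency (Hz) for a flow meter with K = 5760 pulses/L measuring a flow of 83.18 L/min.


Frequency = K * Q / 60 (converting L/min to L/s).
f = 5760 * 83.18 / 60
f = 479116.8 / 60
f = 7985.28 Hz

7985.28 Hz


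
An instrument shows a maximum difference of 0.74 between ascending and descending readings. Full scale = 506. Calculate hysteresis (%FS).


Hysteresis = (max difference / full scale) * 100%.
H = (0.74 / 506) * 100
H = 0.146 %FS

0.146 %FS


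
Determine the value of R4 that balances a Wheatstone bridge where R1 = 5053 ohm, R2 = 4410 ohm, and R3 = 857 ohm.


At balance: R1*R4 = R2*R3, so R4 = R2*R3/R1.
R4 = 4410 * 857 / 5053
R4 = 3779370 / 5053
R4 = 747.95 ohm

747.95 ohm


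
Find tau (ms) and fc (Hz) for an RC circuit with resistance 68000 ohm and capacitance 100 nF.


Time constant: tau = R * C.
tau = 68000 * 1.00e-07 = 0.0068 s
tau = 6.8 ms
Cutoff frequency: fc = 1 / (2*pi*R*C).
fc = 1 / (2*pi*0.0068) = 23.41 Hz

tau = 6.8 ms, fc = 23.41 Hz


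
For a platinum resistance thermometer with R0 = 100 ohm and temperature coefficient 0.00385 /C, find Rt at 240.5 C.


The RTD equation: Rt = R0 * (1 + alpha * T).
Rt = 100 * (1 + 0.00385 * 240.5)
Rt = 100 * (1 + 0.925925)
Rt = 100 * 1.925925
Rt = 192.593 ohm

192.593 ohm


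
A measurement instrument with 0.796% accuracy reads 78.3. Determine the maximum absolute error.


Absolute error = (accuracy% / 100) * reading.
Error = (0.796 / 100) * 78.3
Error = 0.00796 * 78.3
Error = 0.6233

0.6233


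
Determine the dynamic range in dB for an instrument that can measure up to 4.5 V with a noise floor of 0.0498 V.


Dynamic range = 20 * log10(Vmax / Vnoise).
DR = 20 * log10(4.5 / 0.0498)
DR = 20 * log10(90.36)
DR = 39.12 dB

39.12 dB


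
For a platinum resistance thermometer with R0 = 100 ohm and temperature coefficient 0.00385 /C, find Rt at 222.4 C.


The RTD equation: Rt = R0 * (1 + alpha * T).
Rt = 100 * (1 + 0.00385 * 222.4)
Rt = 100 * (1 + 0.85624)
Rt = 100 * 1.85624
Rt = 185.624 ohm

185.624 ohm


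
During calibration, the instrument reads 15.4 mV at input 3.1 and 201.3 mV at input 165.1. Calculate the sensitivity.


Sensitivity = (y2 - y1) / (x2 - x1).
S = (201.3 - 15.4) / (165.1 - 3.1)
S = 185.9 / 162.0
S = 1.1475 mV/unit

1.1475 mV/unit


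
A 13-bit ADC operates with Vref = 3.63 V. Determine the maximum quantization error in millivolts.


The maximum quantization error is +/- LSB/2.
LSB = Vref / 2^n = 3.63 / 8192 = 0.00044312 V
Max error = LSB / 2 = 0.00044312 / 2 = 0.00022156 V
Max error = 0.2216 mV

0.2216 mV


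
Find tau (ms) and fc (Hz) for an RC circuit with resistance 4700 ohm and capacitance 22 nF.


Time constant: tau = R * C.
tau = 4700 * 2.20e-08 = 0.0001034 s
tau = 0.1034 ms
Cutoff frequency: fc = 1 / (2*pi*R*C).
fc = 1 / (2*pi*0.0001034) = 1539.22 Hz

tau = 0.1034 ms, fc = 1539.22 Hz


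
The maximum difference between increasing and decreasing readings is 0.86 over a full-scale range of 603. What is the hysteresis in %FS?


Hysteresis = (max difference / full scale) * 100%.
H = (0.86 / 603) * 100
H = 0.143 %FS

0.143 %FS


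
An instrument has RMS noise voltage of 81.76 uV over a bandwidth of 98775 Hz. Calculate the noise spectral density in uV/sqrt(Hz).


Noise spectral density = Vrms / sqrt(BW).
NSD = 81.76 / sqrt(98775)
NSD = 81.76 / 314.2849
NSD = 0.2601 uV/sqrt(Hz)

0.2601 uV/sqrt(Hz)


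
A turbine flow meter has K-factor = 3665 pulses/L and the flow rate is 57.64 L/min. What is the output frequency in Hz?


Frequency = K * Q / 60 (converting L/min to L/s).
f = 3665 * 57.64 / 60
f = 211250.6 / 60
f = 3520.84 Hz

3520.84 Hz


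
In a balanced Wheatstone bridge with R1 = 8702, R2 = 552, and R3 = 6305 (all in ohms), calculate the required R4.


At balance: R1*R4 = R2*R3, so R4 = R2*R3/R1.
R4 = 552 * 6305 / 8702
R4 = 3480360 / 8702
R4 = 399.95 ohm

399.95 ohm


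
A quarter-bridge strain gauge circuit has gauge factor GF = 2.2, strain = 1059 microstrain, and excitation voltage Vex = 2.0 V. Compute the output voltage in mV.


Quarter bridge output: Vout = (GF * epsilon * Vex) / 4.
Vout = (2.2 * 1059e-6 * 2.0) / 4
Vout = 0.0046596 / 4 V
Vout = 0.0011649 V = 1.1649 mV

1.1649 mV


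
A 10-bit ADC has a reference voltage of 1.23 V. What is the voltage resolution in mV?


The resolution (LSB) of an ADC is Vref / 2^n.
LSB = 1.23 / 2^10
LSB = 1.23 / 1024
LSB = 0.00120117 V = 1.20117188 mV

1.20117188 mV


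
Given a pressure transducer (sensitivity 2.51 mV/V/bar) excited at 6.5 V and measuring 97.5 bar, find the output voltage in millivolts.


Output = sensitivity * Vex * P.
Vout = 2.51 * 6.5 * 97.5
Vout = 16.315 * 97.5
Vout = 1590.71 mV

1590.71 mV


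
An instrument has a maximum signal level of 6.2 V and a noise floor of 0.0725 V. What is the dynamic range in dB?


Dynamic range = 20 * log10(Vmax / Vnoise).
DR = 20 * log10(6.2 / 0.0725)
DR = 20 * log10(85.52)
DR = 38.64 dB

38.64 dB


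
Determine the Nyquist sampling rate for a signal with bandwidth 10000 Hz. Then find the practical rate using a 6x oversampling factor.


By Nyquist theorem, fs_min = 2 * fmax.
fs_min = 2 * 10000 = 20000 Hz
Practical rate = 6 * fs_min = 6 * 20000 = 120000 Hz

fs_min = 20000 Hz, fs_practical = 120000 Hz


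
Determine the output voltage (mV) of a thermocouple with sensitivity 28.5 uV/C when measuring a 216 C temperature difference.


The thermocouple output V = sensitivity * dT.
V = 28.5 uV/C * 216 C
V = 6156.0 uV
V = 6.156 mV

6.156 mV


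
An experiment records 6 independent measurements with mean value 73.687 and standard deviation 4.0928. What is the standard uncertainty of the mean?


The standard uncertainty for Type A evaluation is u = s / sqrt(n).
u = 4.0928 / sqrt(6)
u = 4.0928 / 2.4495
u = 1.6709

1.6709


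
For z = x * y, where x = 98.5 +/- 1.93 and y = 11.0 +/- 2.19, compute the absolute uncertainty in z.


For a product z = x*y, the relative uncertainty is:
uz/z = sqrt((ux/x)^2 + (uy/y)^2)
Relative uncertainties: ux/x = 1.93/98.5 = 0.019594
uy/y = 2.19/11.0 = 0.199091
z = 98.5 * 11.0 = 1083.5
uz = 1083.5 * sqrt(0.019594^2 + 0.199091^2) = 216.757

216.757


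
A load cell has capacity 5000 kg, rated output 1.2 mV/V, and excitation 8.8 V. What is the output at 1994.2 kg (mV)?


Vout = rated_output * Vex * (load / capacity).
Vout = 1.2 * 8.8 * (1994.2 / 5000)
Vout = 1.2 * 8.8 * 0.39884
Vout = 4.212 mV

4.212 mV


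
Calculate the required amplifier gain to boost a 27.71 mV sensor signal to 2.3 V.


Gain = Vout / Vin (converting to same units).
G = 2.3 V / 27.71 mV
G = 2300.0 mV / 27.71 mV
G = 83.0

83.0


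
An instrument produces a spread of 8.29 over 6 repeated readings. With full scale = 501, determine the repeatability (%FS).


Repeatability = (spread / full scale) * 100%.
R = (8.29 / 501) * 100
R = 1.655 %FS

1.655 %FS


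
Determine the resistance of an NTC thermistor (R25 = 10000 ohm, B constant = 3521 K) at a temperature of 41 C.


NTC thermistor equation: Rt = R25 * exp(B * (1/T - 1/T25)).
T in Kelvin: 314.15 K, T25 = 298.15 K
1/T - 1/T25 = 1/314.15 - 1/298.15 = -0.00017082
B * (1/T - 1/T25) = 3521 * -0.00017082 = -0.6015
Rt = 10000 * exp(-0.6015) = 5480.1 ohm

5480.1 ohm


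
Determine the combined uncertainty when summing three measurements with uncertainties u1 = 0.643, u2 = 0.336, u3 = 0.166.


For a sum of independent quantities, uc = sqrt(u1^2 + u2^2 + u3^2).
uc = sqrt(0.643^2 + 0.336^2 + 0.166^2)
uc = sqrt(0.413449 + 0.112896 + 0.027556)
uc = 0.7442

0.7442


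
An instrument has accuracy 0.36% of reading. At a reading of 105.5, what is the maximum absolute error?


Absolute error = (accuracy% / 100) * reading.
Error = (0.36 / 100) * 105.5
Error = 0.0036 * 105.5
Error = 0.3798

0.3798


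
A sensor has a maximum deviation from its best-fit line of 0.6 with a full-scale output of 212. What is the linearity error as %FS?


Linearity error = (max deviation / full scale) * 100%.
Linearity = (0.6 / 212) * 100
Linearity = 0.283 %FS

0.283 %FS


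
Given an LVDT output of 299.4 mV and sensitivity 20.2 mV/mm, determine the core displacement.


Displacement = Vout / sensitivity.
d = 299.4 / 20.2
d = 14.822 mm

14.822 mm


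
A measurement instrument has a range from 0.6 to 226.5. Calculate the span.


Span = upper range - lower range.
Span = 226.5 - (0.6)
Span = 225.9

225.9


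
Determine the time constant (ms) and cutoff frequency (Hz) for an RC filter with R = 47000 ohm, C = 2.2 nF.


Time constant: tau = R * C.
tau = 47000 * 2.20e-09 = 0.0001034 s
tau = 0.1034 ms
Cutoff frequency: fc = 1 / (2*pi*R*C).
fc = 1 / (2*pi*0.0001034) = 1539.22 Hz

tau = 0.1034 ms, fc = 1539.22 Hz


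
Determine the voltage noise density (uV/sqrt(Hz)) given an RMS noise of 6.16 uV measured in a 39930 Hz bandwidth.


Noise spectral density = Vrms / sqrt(BW).
NSD = 6.16 / sqrt(39930)
NSD = 6.16 / 199.8249
NSD = 0.0308 uV/sqrt(Hz)

0.0308 uV/sqrt(Hz)


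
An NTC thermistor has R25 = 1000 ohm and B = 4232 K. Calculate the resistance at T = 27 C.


NTC thermistor equation: Rt = R25 * exp(B * (1/T - 1/T25)).
T in Kelvin: 300.15 K, T25 = 298.15 K
1/T - 1/T25 = 1/300.15 - 1/298.15 = -2.235e-05
B * (1/T - 1/T25) = 4232 * -2.235e-05 = -0.0946
Rt = 1000 * exp(-0.0946) = 909.8 ohm

909.8 ohm


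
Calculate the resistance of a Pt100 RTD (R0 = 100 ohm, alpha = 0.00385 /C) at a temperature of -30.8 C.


The RTD equation: Rt = R0 * (1 + alpha * T).
Rt = 100 * (1 + 0.00385 * -30.8)
Rt = 100 * (1 + -0.11858)
Rt = 100 * 0.88142
Rt = 88.142 ohm

88.142 ohm


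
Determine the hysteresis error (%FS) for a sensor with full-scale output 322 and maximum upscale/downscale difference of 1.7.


Hysteresis = (max difference / full scale) * 100%.
H = (1.7 / 322) * 100
H = 0.528 %FS

0.528 %FS


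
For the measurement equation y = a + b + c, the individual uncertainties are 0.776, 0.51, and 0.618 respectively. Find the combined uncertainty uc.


For a sum of independent quantities, uc = sqrt(u1^2 + u2^2 + u3^2).
uc = sqrt(0.776^2 + 0.51^2 + 0.618^2)
uc = sqrt(0.602176 + 0.2601 + 0.381924)
uc = 1.1154

1.1154


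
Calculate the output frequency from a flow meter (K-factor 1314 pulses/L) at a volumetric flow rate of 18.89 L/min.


Frequency = K * Q / 60 (converting L/min to L/s).
f = 1314 * 18.89 / 60
f = 24821.46 / 60
f = 413.69 Hz

413.69 Hz


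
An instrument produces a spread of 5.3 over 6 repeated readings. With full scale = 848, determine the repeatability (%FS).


Repeatability = (spread / full scale) * 100%.
R = (5.3 / 848) * 100
R = 0.625 %FS

0.625 %FS


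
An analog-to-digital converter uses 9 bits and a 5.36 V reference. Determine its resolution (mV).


The resolution (LSB) of an ADC is Vref / 2^n.
LSB = 5.36 / 2^9
LSB = 5.36 / 512
LSB = 0.01046875 V = 10.46875 mV

10.46875 mV


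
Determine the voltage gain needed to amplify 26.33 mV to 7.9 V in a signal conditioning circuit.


Gain = Vout / Vin (converting to same units).
G = 7.9 V / 26.33 mV
G = 7900.0 mV / 26.33 mV
G = 300.04

300.04


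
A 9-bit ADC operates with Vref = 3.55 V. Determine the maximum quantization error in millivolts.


The maximum quantization error is +/- LSB/2.
LSB = Vref / 2^n = 3.55 / 512 = 0.00693359 V
Max error = LSB / 2 = 0.00693359 / 2 = 0.0034668 V
Max error = 3.4668 mV

3.4668 mV


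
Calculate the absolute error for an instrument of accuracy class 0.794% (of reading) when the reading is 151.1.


Absolute error = (accuracy% / 100) * reading.
Error = (0.794 / 100) * 151.1
Error = 0.00794 * 151.1
Error = 1.1997

1.1997


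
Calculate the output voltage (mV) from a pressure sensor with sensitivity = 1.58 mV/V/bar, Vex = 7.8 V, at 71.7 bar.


Output = sensitivity * Vex * P.
Vout = 1.58 * 7.8 * 71.7
Vout = 12.324 * 71.7
Vout = 883.63 mV

883.63 mV


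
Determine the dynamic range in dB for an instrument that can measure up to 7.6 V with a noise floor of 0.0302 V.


Dynamic range = 20 * log10(Vmax / Vnoise).
DR = 20 * log10(7.6 / 0.0302)
DR = 20 * log10(251.66)
DR = 48.02 dB

48.02 dB


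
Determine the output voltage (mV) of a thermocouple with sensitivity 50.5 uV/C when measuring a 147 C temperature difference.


The thermocouple output V = sensitivity * dT.
V = 50.5 uV/C * 147 C
V = 7423.5 uV
V = 7.423 mV

7.423 mV


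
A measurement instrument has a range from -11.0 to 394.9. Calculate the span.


Span = upper range - lower range.
Span = 394.9 - (-11.0)
Span = 405.9

405.9


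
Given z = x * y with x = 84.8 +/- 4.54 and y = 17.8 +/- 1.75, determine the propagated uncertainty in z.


For a product z = x*y, the relative uncertainty is:
uz/z = sqrt((ux/x)^2 + (uy/y)^2)
Relative uncertainties: ux/x = 4.54/84.8 = 0.053538
uy/y = 1.75/17.8 = 0.098315
z = 84.8 * 17.8 = 1509.4
uz = 1509.4 * sqrt(0.053538^2 + 0.098315^2) = 168.977

168.977


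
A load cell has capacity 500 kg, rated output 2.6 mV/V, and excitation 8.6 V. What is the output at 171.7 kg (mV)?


Vout = rated_output * Vex * (load / capacity).
Vout = 2.6 * 8.6 * (171.7 / 500)
Vout = 2.6 * 8.6 * 0.3434
Vout = 7.678 mV

7.678 mV


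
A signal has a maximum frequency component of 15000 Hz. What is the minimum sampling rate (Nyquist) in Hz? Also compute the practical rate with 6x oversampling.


By Nyquist theorem, fs_min = 2 * fmax.
fs_min = 2 * 15000 = 30000 Hz
Practical rate = 6 * fs_min = 6 * 30000 = 180000 Hz

fs_min = 30000 Hz, fs_practical = 180000 Hz


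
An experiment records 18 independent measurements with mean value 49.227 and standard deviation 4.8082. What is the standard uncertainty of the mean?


The standard uncertainty for Type A evaluation is u = s / sqrt(n).
u = 4.8082 / sqrt(18)
u = 4.8082 / 4.2426
u = 1.1333

1.1333


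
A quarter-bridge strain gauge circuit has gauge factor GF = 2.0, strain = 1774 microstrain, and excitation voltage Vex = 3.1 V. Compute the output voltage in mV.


Quarter bridge output: Vout = (GF * epsilon * Vex) / 4.
Vout = (2.0 * 1774e-6 * 3.1) / 4
Vout = 0.0109988 / 4 V
Vout = 0.0027497 V = 2.7497 mV

2.7497 mV


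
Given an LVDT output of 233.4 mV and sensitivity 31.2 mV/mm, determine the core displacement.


Displacement = Vout / sensitivity.
d = 233.4 / 31.2
d = 7.481 mm

7.481 mm


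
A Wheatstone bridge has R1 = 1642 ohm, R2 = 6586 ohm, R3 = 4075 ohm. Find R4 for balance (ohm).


At balance: R1*R4 = R2*R3, so R4 = R2*R3/R1.
R4 = 6586 * 4075 / 1642
R4 = 26837950 / 1642
R4 = 16344.67 ohm

16344.67 ohm


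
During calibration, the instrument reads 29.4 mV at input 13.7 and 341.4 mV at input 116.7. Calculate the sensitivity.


Sensitivity = (y2 - y1) / (x2 - x1).
S = (341.4 - 29.4) / (116.7 - 13.7)
S = 312.0 / 103.0
S = 3.0291 mV/unit

3.0291 mV/unit


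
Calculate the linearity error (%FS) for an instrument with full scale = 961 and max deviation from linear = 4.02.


Linearity error = (max deviation / full scale) * 100%.
Linearity = (4.02 / 961) * 100
Linearity = 0.418 %FS

0.418 %FS


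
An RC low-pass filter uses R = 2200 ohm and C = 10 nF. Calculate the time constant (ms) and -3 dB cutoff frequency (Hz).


Time constant: tau = R * C.
tau = 2200 * 1.00e-08 = 2.2e-05 s
tau = 0.022 ms
Cutoff frequency: fc = 1 / (2*pi*R*C).
fc = 1 / (2*pi*2.2e-05) = 7234.32 Hz

tau = 0.022 ms, fc = 7234.32 Hz


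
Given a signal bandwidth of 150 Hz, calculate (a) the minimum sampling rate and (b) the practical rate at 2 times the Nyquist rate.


By Nyquist theorem, fs_min = 2 * fmax.
fs_min = 2 * 150 = 300 Hz
Practical rate = 2 * fs_min = 2 * 300 = 600 Hz

fs_min = 300 Hz, fs_practical = 600 Hz


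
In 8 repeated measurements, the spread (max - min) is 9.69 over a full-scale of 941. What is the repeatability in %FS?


Repeatability = (spread / full scale) * 100%.
R = (9.69 / 941) * 100
R = 1.03 %FS

1.03 %FS


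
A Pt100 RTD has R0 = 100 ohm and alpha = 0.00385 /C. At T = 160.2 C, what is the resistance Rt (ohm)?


The RTD equation: Rt = R0 * (1 + alpha * T).
Rt = 100 * (1 + 0.00385 * 160.2)
Rt = 100 * (1 + 0.61677)
Rt = 100 * 1.61677
Rt = 161.677 ohm

161.677 ohm


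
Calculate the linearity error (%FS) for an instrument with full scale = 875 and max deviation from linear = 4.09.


Linearity error = (max deviation / full scale) * 100%.
Linearity = (4.09 / 875) * 100
Linearity = 0.467 %FS

0.467 %FS
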